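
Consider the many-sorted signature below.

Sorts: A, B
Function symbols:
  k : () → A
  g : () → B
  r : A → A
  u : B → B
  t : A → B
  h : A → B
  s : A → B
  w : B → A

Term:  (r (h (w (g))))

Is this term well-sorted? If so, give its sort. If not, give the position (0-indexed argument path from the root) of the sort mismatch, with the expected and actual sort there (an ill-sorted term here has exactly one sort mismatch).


ill-sorted at position [0]: expected A, got B

      (g) : B
    (w (g)) : A
  (h (w (g))) : B
(r (h (w (g)))) : ✗ arg 0 at [0] has sort B, expected A


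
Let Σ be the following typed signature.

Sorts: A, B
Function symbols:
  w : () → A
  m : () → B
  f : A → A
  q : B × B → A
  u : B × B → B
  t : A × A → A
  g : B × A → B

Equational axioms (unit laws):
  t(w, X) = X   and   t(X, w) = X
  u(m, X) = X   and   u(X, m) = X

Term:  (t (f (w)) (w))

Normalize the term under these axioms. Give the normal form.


1. (t (f (w)) (w))  →  (f (w))

normal form = (f (w))


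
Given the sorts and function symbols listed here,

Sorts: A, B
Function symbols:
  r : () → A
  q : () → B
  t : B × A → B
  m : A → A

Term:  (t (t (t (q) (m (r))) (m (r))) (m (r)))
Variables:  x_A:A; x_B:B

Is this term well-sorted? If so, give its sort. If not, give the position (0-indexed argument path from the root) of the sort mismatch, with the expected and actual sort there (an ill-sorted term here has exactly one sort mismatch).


well-sorted; sort = B

      (q) : B
        (r) : A
      (m (r)) : A
    (t (q) (m (r))) : B
      (r) : A
    (m (r)) : A
  (t (t (q) (m (r))) (m (r))) : B
    (r) : A
  (m (r)) : A
(t (t (t (q) (m (r))) (m (r))) (m (r))) : B


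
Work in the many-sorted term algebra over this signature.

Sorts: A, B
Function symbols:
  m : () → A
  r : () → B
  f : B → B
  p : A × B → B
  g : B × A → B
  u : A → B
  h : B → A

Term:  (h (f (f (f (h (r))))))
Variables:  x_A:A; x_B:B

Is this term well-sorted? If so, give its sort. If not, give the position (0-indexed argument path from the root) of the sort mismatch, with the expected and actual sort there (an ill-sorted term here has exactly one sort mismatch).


ill-sorted at position [0, 0, 0, 0]: expected B, got A

          (r) : B
        (h (r)) : A
      (f (h (r))) : ✗ arg 0 at [0, 0, 0, 0] has sort A, expected B


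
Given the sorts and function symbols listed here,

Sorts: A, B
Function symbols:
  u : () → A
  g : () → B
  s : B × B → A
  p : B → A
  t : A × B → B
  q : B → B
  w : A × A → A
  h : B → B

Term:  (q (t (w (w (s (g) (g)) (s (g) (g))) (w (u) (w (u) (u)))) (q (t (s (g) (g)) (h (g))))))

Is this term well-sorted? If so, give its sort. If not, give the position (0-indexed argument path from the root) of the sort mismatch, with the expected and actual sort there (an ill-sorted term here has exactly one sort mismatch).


well-sorted; sort = B

          (g) : B
          (g) : B
        (s (g) (g)) : A
          (g) : B
          (g) : B
        (s (g) (g)) : A
      (w (s (g) (g)) (s (g) (g))) : A
        (u) : A
          (u) : A
          (u) : A
        (w (u) (u)) : A
      (w (u) (w (u) (u))) : A
    (w (w (s (g) (g)) (s (g) (g))) (w (u) (w (u) (u)))) : A
          (g) : B
          (g) : B
        (s (g) (g)) : A
          (g) : B
        (h (g)) : B
      (t (s (g) (g)) (h (g))) : B
    (q (t (s (g) (g)) (h (g)))) : B
  (t (w (w (s (g) (g)) (s (g) (g))) (w (u) (w (u) (u)))) (q (t (s (g) (g)) (h (g))))) : B
(q (t (w (w (s (g) (g)) (s (g) (g))) (w (u) (w (u) (u)))) (q (t (s (g) (g)) (h (g)))))) : B


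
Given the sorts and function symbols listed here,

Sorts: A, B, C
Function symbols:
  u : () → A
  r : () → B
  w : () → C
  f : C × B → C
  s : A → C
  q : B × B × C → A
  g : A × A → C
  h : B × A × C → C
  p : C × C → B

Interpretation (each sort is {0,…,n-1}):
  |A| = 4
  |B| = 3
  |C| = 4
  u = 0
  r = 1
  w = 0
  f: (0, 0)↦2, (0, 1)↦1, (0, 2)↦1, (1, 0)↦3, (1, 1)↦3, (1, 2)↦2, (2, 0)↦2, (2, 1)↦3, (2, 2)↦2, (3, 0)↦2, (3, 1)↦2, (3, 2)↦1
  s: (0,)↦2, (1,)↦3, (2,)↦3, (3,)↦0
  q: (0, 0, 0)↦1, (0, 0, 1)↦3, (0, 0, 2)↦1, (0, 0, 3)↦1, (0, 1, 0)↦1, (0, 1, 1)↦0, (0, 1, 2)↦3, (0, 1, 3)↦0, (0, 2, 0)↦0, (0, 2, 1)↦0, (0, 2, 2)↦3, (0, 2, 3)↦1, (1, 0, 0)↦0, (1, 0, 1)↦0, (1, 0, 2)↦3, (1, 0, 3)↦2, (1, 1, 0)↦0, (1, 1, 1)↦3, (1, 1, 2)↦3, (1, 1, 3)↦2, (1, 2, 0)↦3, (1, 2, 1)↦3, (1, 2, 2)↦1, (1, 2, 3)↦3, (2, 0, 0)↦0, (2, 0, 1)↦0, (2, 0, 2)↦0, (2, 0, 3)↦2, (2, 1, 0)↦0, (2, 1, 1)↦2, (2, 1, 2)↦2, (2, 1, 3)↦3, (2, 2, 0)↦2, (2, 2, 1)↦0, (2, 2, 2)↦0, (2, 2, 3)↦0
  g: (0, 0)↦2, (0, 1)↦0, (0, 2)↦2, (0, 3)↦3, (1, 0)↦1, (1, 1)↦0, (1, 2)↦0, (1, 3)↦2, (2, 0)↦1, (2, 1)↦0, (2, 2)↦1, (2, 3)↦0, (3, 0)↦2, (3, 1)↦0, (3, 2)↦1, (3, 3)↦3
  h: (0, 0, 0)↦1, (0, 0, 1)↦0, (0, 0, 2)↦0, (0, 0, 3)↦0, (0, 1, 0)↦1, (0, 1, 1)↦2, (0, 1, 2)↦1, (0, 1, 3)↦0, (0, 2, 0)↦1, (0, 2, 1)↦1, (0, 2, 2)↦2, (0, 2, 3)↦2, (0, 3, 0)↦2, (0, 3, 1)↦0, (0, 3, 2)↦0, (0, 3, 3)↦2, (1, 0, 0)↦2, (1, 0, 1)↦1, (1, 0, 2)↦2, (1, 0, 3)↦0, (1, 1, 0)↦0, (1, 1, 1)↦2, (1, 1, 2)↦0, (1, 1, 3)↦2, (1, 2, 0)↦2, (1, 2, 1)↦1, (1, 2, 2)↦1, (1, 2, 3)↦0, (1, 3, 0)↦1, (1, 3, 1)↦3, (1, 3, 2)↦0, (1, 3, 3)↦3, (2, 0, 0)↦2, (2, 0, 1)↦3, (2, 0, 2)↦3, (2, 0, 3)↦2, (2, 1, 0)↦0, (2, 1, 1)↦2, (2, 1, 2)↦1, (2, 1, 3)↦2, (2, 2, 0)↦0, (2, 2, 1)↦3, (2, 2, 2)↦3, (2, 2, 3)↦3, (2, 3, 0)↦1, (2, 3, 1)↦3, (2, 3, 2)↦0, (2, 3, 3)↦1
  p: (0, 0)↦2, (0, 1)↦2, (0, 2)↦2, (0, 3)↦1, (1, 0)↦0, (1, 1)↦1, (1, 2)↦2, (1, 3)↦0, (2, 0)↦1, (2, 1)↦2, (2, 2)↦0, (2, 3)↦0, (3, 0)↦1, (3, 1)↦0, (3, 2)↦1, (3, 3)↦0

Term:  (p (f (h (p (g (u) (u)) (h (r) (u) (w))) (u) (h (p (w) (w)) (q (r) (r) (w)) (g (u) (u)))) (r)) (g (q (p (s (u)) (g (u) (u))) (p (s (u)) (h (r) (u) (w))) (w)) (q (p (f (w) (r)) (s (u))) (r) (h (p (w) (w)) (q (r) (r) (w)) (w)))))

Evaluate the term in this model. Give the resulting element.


  u = 0
  u = 0
  (g (u) (u)) = g(0, 0) = 2
  r = 1
  u = 0
  w = 0
  (h (r) (u) (w)) = h(1, 0, 0) = 2
  (p (g (u) (u)) (h (r) (u) (w))) = p(2, 2) = 0
  u = 0
  w = 0
  w = 0
  (p (w) (w)) = p(0, 0) = 2
  r = 1
  r = 1
  w = 0
  (q (r) (r) (w)) = q(1, 1, 0) = 0
  u = 0
  u = 0
  (g (u) (u)) = g(0, 0) = 2
  (h (p (w) (w)) (q (r) (r) (w)) (g (u) (u))) = h(2, 0, 2) = 3
  (h (p (g (u) (u)) (h (r) (u) (w))) (u) (h (p (w) (w)) (q (r) (r) (w)) (g (u) (u)))) = h(0, 0, 3) = 0
  r = 1
  (f (h (p (g (u) (u)) (h (r) (u) (w))) (u) (h (p (w) (w)) (q (r) (r) (w)) (g (u) (u)))) (r)) = f(0, 1) = 1
  u = 0
  (s (u)) = s(0,) = 2
  u = 0
  u = 0
  (g (u) (u)) = g(0, 0) = 2
  (p (s (u)) (g (u) (u))) = p(2, 2) = 0
  u = 0
  (s (u)) = s(0,) = 2
  r = 1
  u = 0
  w = 0
  (h (r) (u) (w)) = h(1, 0, 0) = 2
  (p (s (u)) (h (r) (u) (w))) = p(2, 2) = 0
  w = 0
  (q (p (s (u)) (g (u) (u))) (p (s (u)) (h (r) (u) (w))) (w)) = q(0, 0, 0) = 1
  w = 0
  r = 1
  (f (w) (r)) = f(0, 1) = 1
  u = 0
  (s (u)) = s(0,) = 2
  (p (f (w) (r)) (s (u))) = p(1, 2) = 2
  r = 1
  w = 0
  w = 0
  (p (w) (w)) = p(0, 0) = 2
  r = 1
  r = 1
  w = 0
  (q (r) (r) (w)) = q(1, 1, 0) = 0
  w = 0
  (h (p (w) (w)) (q (r) (r) (w)) (w)) = h(2, 0, 0) = 2
  (q (p (f (w) (r)) (s (u))) (r) (h (p (w) (w)) (q (r) (r) (w)) (w))) = q(2, 1, 2) = 2
  (g (q (p (s (u)) (g (u) (u))) (p (s (u)) (h (r) (u) (w))) (w)) (q (p (f (w) (r)) (s (u))) (r) (h (p (w) (w)) (q (r) (r) (w)) (w)))) = g(1, 2) = 0
  (p (f (h (p (g (u) (u)) (h (r) (u) (w))) (u) (h (p (w) (w)) (q (r) (r) (w)) (g (u) (u)))) (r)) (g (q (p (s (u)) (g (u) (u))) (p (s (u)) (h (r) (u) (w))) (w)) (q (p (f (w) (r)) (s (u))) (r) (h (p (w) (w)) (q (r) (r) (w)) (w))))) = p(1, 0) = 0

value = 0


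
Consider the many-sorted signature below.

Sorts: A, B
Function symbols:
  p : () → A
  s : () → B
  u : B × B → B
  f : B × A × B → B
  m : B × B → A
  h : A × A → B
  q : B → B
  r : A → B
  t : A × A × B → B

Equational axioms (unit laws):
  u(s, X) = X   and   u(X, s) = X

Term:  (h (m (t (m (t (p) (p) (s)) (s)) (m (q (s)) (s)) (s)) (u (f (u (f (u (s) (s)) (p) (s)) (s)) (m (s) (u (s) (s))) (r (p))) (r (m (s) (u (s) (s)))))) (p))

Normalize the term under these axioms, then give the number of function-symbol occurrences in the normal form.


size = 30

1. (h (m (t (m (t (p) (p) (s)) (s)) (m (q (s)) (s)) (s)) (u (f (u (f (u (s) (s)) (p) (s)) (s)) (m (s) (u (s) (s))) (r (p))) (r (m (s) (u (s) (s)))))) (p))  →  (h (m (t (m (t (p) (p) (s)) (s)) (m (q (s)) (s)) (s)) (u (f (f (u (s) (s)) (p) (s)) (m (s) (u (s) (s))) (r (p))) (r (m (s) (u (s) (s)))))) (p))
2. (h (m (t (m (t (p) (p) (s)) (s)) (m (q (s)) (s)) (s)) (u (f (f (u (s) (s)) (p) (s)) (m (s) (u (s) (s))) (r (p))) (r (m (s) (u (s) (s)))))) (p))  →  (h (m (t (m (t (p) (p) (s)) (s)) (m (q (s)) (s)) (s)) (u (f (f (s) (p) (s)) (m (s) (u (s) (s))) (r (p))) (r (m (s) (u (s) (s)))))) (p))
3. (h (m (t (m (t (p) (p) (s)) (s)) (m (q (s)) (s)) (s)) (u (f (f (s) (p) (s)) (m (s) (u (s) (s))) (r (p))) (r (m (s) (u (s) (s)))))) (p))  →  (h (m (t (m (t (p) (p) (s)) (s)) (m (q (s)) (s)) (s)) (u (f (f (s) (p) (s)) (m (s) (s)) (r (p))) (r (m (s) (u (s) (s)))))) (p))
4. (h (m (t (m (t (p) (p) (s)) (s)) (m (q (s)) (s)) (s)) (u (f (f (s) (p) (s)) (m (s) (s)) (r (p))) (r (m (s) (u (s) (s)))))) (p))  →  (h (m (t (m (t (p) (p) (s)) (s)) (m (q (s)) (s)) (s)) (u (f (f (s) (p) (s)) (m (s) (s)) (r (p))) (r (m (s) (s))))) (p))
normal form: (h (m (t (m (t (p) (p) (s)) (s)) (m (q (s)) (s)) (s)) (u (f (f (s) (p) (s)) (m (s) (s)) (r (p))) (r (m (s) (s))))) (p))


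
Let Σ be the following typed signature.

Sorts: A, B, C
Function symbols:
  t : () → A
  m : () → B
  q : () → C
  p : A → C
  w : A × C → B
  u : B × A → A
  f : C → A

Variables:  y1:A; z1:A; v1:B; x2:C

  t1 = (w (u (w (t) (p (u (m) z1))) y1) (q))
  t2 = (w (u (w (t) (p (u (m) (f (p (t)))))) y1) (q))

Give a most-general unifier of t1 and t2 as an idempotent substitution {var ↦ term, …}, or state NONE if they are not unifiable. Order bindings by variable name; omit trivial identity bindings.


{z1 ↦ (f (p (t)))}


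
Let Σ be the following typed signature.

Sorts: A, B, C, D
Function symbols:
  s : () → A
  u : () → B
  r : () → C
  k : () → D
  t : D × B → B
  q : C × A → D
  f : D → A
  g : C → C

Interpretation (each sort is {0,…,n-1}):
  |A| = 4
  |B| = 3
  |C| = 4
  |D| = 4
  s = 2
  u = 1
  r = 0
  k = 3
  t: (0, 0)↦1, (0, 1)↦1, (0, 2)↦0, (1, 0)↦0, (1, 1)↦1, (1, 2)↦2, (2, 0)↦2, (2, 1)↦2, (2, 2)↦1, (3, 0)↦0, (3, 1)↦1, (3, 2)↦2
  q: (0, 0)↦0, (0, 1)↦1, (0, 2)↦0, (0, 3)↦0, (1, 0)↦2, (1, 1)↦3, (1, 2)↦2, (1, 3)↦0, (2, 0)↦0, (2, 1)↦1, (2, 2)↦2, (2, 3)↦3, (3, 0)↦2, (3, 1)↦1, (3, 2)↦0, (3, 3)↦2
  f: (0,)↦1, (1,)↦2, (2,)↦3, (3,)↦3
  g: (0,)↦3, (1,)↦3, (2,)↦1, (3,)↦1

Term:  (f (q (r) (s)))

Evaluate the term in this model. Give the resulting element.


  r = 0
  s = 2
  (q (r) (s)) = q(0, 2) = 0
  (f (q (r) (s))) = f(0,) = 1

value = 1


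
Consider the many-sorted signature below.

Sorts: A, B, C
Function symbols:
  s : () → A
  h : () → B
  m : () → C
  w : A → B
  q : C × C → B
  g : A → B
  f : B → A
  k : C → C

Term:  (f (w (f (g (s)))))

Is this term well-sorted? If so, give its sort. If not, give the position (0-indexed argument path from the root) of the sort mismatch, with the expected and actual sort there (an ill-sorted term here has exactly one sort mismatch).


well-sorted; sort = A

        (s) : A
      (g (s)) : B
    (f (g (s))) : A
  (w (f (g (s)))) : B
(f (w (f (g (s))))) : A


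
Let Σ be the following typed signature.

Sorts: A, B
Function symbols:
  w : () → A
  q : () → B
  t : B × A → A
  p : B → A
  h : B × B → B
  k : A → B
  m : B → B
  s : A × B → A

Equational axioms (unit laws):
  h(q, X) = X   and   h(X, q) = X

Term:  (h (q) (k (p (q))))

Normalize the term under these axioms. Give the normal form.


normal form = (k (p (q)))

1. (h (q) (k (p (q))))  →  (k (p (q)))


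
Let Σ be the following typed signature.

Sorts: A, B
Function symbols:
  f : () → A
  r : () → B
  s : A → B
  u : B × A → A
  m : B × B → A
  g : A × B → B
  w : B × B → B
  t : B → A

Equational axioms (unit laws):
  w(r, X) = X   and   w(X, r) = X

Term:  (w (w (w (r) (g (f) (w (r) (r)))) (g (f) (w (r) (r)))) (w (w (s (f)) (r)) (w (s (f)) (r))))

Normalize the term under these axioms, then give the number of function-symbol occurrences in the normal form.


size = 13

1. (w (w (w (r) (g (f) (w (r) (r)))) (g (f) (w (r) (r)))) (w (w (s (f)) (r)) (w (s (f)) (r))))  →  (w (w (g (f) (w (r) (r))) (g (f) (w (r) (r)))) (w (w (s (f)) (r)) (w (s (f)) (r))))
2. (w (w (g (f) (w (r) (r))) (g (f) (w (r) (r)))) (w (w (s (f)) (r)) (w (s (f)) (r))))  →  (w (w (g (f) (r)) (g (f) (w (r) (r)))) (w (w (s (f)) (r)) (w (s (f)) (r))))
3. (w (w (g (f) (r)) (g (f) (w (r) (r)))) (w (w (s (f)) (r)) (w (s (f)) (r))))  →  (w (w (g (f) (r)) (g (f) (r))) (w (w (s (f)) (r)) (w (s (f)) (r))))
4. (w (w (g (f) (r)) (g (f) (r))) (w (w (s (f)) (r)) (w (s (f)) (r))))  →  (w (w (g (f) (r)) (g (f) (r))) (w (s (f)) (w (s (f)) (r))))
5. (w (w (g (f) (r)) (g (f) (r))) (w (s (f)) (w (s (f)) (r))))  →  (w (w (g (f) (r)) (g (f) (r))) (w (s (f)) (s (f))))
normal form: (w (w (g (f) (r)) (g (f) (r))) (w (s (f)) (s (f))))


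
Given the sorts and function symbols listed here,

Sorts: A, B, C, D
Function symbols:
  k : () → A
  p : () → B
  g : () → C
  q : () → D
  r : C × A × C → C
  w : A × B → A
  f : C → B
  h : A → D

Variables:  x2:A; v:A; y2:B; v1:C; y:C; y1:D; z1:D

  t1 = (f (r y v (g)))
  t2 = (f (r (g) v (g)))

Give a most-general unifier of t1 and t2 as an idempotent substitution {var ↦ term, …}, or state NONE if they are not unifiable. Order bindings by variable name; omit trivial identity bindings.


{y ↦ (g)}


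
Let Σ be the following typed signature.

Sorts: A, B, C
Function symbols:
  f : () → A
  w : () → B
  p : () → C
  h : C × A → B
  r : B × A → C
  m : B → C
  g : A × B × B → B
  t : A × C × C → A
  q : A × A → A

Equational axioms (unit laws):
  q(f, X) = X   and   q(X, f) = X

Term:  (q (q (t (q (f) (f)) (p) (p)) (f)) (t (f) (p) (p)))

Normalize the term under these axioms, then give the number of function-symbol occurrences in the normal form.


size = 9

1. (q (q (t (q (f) (f)) (p) (p)) (f)) (t (f) (p) (p)))  →  (q (t (q (f) (f)) (p) (p)) (t (f) (p) (p)))
2. (q (t (q (f) (f)) (p) (p)) (t (f) (p) (p)))  →  (q (t (f) (p) (p)) (t (f) (p) (p)))
normal form: (q (t (f) (p) (p)) (t (f) (p) (p)))


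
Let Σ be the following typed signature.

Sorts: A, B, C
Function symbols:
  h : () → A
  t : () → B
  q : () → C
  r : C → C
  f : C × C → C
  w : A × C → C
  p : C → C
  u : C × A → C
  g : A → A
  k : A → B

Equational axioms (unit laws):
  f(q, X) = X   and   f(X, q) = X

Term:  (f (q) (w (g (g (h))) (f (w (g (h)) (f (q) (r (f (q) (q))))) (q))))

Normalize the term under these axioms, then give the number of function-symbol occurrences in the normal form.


size = 9

1. (f (q) (w (g (g (h))) (f (w (g (h)) (f (q) (r (f (q) (q))))) (q))))  →  (w (g (g (h))) (f (w (g (h)) (f (q) (r (f (q) (q))))) (q)))
2. (w (g (g (h))) (f (w (g (h)) (f (q) (r (f (q) (q))))) (q)))  →  (w (g (g (h))) (w (g (h)) (f (q) (r (f (q) (q))))))
3. (w (g (g (h))) (w (g (h)) (f (q) (r (f (q) (q))))))  →  (w (g (g (h))) (w (g (h)) (r (f (q) (q)))))
4. (w (g (g (h))) (w (g (h)) (r (f (q) (q)))))  →  (w (g (g (h))) (w (g (h)) (r (q))))
normal form: (w (g (g (h))) (w (g (h)) (r (q))))


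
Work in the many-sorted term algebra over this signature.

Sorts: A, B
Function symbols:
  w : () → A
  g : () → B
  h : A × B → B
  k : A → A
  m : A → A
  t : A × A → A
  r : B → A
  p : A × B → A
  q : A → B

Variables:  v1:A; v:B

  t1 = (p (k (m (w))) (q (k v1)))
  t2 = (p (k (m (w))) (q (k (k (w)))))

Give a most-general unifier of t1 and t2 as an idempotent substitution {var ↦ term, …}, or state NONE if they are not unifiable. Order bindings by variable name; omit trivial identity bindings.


{v1 ↦ (k (w))}


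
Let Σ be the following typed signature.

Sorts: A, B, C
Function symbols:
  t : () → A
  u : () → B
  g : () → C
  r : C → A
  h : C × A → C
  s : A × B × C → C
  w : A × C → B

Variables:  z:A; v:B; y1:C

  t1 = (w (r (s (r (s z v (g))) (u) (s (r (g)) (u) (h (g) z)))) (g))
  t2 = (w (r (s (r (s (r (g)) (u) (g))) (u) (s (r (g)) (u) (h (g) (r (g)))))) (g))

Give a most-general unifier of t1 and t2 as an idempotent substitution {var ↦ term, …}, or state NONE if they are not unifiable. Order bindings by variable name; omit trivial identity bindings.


{v ↦ (u), z ↦ (r (g))}


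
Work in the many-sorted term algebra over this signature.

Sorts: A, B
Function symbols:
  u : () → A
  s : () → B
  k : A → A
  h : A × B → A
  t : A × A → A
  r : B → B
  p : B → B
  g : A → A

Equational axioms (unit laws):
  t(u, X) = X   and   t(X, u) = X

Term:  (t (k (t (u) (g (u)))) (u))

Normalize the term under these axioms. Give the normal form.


1. (t (k (t (u) (g (u)))) (u))  →  (k (t (u) (g (u))))
2. (k (t (u) (g (u))))  →  (k (g (u)))

normal form = (k (g (u)))


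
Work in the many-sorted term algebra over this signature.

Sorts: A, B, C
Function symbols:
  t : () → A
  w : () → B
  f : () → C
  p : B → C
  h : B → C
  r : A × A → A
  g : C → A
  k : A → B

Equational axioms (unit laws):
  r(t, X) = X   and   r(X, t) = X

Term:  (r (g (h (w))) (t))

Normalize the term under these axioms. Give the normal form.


1. (r (g (h (w))) (t))  →  (g (h (w)))

normal form = (g (h (w)))


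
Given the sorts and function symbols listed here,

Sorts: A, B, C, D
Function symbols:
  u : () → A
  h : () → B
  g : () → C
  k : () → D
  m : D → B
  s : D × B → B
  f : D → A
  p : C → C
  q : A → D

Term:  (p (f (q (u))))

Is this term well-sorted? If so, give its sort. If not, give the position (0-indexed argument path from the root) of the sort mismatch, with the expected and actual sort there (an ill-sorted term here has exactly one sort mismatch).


      (u) : A
    (q (u)) : D
  (f (q (u))) : A
(p (f (q (u)))) : ✗ arg 0 at [0] has sort A, expected C

ill-sorted at position [0]: expected C, got A


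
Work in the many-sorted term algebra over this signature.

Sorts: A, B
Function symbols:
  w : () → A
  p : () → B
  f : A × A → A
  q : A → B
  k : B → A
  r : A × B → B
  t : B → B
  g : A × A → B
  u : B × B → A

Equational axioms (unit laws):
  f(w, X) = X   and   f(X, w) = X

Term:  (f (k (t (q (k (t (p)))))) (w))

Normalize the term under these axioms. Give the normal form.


normal form = (k (t (q (k (t (p))))))

1. (f (k (t (q (k (t (p)))))) (w))  →  (k (t (q (k (t (p))))))


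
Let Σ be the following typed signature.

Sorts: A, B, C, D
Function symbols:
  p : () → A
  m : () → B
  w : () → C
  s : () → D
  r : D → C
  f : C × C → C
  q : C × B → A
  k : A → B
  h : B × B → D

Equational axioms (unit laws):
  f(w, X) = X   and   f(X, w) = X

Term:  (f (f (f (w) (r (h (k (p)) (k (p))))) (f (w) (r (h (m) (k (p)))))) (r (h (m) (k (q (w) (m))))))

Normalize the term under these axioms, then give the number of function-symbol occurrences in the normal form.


size = 20

1. (f (f (f (w) (r (h (k (p)) (k (p))))) (f (w) (r (h (m) (k (p)))))) (r (h (m) (k (q (w) (m))))))  →  (f (f (r (h (k (p)) (k (p)))) (f (w) (r (h (m) (k (p)))))) (r (h (m) (k (q (w) (m))))))
2. (f (f (r (h (k (p)) (k (p)))) (f (w) (r (h (m) (k (p)))))) (r (h (m) (k (q (w) (m))))))  →  (f (f (r (h (k (p)) (k (p)))) (r (h (m) (k (p))))) (r (h (m) (k (q (w) (m))))))
normal form: (f (f (r (h (k (p)) (k (p)))) (r (h (m) (k (p))))) (r (h (m) (k (q (w) (m))))))


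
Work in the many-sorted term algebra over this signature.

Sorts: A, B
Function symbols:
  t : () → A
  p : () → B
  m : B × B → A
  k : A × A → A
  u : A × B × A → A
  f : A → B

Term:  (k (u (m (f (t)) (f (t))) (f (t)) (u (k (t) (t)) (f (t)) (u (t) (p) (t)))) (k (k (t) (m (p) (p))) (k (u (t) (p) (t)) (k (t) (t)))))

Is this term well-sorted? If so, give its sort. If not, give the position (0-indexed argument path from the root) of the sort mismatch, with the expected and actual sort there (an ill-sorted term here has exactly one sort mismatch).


well-sorted; sort = A

        (t) : A
      (f (t)) : B
        (t) : A
      (f (t)) : B
    (m (f (t)) (f (t))) : A
      (t) : A
    (f (t)) : B
        (t) : A
        (t) : A
      (k (t) (t)) : A
        (t) : A
      (f (t)) : B
        (t) : A
        (p) : B
        (t) : A
      (u (t) (p) (t)) : A
    (u (k (t) (t)) (f (t)) (u (t) (p) (t))) : A
  (u (m (f (t)) (f (t))) (f (t)) (u (k (t) (t)) (f (t)) (u (t) (p) (t)))) : A
      (t) : A
        (p) : B
        (p) : B
      (m (p) (p)) : A
    (k (t) (m (p) (p))) : A
        (t) : A
        (p) : B
        (t) : A
      (u (t) (p) (t)) : A
        (t) : A
        (t) : A
      (k (t) (t)) : A
    (k (u (t) (p) (t)) (k (t) (t))) : A
  (k (k (t) (m (p) (p))) (k (u (t) (p) (t)) (k (t) (t)))) : A
(k (u (m (f (t)) (f (t))) (f (t)) (u (k (t) (t)) (f (t)) (u (t) (p) (t)))) (k (k (t) (m (p) (p))) (k (u (t) (p) (t)) (k (t) (t))))) : A


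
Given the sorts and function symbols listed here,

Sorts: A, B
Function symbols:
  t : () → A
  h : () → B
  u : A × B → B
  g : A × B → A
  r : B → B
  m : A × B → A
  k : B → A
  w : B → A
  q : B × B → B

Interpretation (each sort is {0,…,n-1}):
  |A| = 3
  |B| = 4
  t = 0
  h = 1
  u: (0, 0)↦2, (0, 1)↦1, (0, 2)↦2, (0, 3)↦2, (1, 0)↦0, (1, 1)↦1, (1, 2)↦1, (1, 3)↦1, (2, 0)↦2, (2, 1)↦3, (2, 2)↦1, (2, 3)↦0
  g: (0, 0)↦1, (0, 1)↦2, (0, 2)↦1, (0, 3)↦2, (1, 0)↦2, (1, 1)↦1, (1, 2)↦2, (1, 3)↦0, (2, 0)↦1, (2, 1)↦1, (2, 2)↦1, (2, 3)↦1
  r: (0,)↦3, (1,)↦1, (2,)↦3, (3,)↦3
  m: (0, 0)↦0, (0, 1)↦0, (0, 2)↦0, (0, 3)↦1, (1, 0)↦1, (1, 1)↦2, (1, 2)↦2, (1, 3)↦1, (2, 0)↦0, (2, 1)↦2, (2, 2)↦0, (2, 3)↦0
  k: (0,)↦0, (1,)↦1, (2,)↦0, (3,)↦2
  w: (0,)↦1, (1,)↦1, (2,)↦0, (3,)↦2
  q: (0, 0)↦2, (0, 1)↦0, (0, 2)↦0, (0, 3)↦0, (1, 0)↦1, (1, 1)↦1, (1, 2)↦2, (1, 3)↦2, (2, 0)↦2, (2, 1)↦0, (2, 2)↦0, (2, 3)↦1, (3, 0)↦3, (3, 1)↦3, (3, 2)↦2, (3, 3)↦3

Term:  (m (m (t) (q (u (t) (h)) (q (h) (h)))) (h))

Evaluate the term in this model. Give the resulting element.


value = 0

  t = 0
  t = 0
  h = 1
  (u (t) (h)) = u(0, 1) = 1
  h = 1
  h = 1
  (q (h) (h)) = q(1, 1) = 1
  (q (u (t) (h)) (q (h) (h))) = q(1, 1) = 1
  (m (t) (q (u (t) (h)) (q (h) (h)))) = m(0, 1) = 0
  h = 1
  (m (m (t) (q (u (t) (h)) (q (h) (h)))) (h)) = m(0, 1) = 0


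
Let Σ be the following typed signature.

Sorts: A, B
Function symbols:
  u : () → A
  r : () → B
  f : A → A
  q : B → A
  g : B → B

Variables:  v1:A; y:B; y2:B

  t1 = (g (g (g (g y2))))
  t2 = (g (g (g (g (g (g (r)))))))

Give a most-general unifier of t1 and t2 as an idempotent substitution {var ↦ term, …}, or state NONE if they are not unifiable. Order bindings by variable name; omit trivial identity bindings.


{y2 ↦ (g (g (r)))}


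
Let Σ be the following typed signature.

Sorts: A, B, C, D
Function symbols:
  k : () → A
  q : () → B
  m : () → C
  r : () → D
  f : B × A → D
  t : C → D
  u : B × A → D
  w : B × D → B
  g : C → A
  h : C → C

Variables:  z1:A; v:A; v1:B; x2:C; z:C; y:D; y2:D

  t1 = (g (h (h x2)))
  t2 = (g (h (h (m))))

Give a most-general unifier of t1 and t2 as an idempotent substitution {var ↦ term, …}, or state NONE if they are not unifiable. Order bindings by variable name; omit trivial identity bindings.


{x2 ↦ (m)}


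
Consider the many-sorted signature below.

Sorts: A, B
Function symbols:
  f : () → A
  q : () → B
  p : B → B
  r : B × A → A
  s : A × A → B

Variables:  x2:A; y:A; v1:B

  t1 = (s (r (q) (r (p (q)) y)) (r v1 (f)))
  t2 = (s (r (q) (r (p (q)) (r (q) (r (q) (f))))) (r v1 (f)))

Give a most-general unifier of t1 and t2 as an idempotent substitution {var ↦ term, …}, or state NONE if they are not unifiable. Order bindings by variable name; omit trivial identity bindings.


{y ↦ (r (q) (r (q) (f)))}


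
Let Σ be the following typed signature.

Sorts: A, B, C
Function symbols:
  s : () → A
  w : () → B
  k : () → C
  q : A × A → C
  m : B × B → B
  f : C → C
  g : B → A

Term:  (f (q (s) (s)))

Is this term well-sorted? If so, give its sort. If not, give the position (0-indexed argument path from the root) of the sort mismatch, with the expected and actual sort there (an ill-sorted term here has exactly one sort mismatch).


    (s) : A
    (s) : A
  (q (s) (s)) : C
(f (q (s) (s))) : C

well-sorted; sort = C


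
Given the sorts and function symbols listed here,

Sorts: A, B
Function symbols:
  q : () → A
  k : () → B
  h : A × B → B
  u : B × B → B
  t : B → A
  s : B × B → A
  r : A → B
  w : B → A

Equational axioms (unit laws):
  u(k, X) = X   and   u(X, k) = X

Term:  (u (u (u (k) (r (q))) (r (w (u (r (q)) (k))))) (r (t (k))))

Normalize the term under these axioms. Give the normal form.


1. (u (u (u (k) (r (q))) (r (w (u (r (q)) (k))))) (r (t (k))))  →  (u (u (r (q)) (r (w (u (r (q)) (k))))) (r (t (k))))
2. (u (u (r (q)) (r (w (u (r (q)) (k))))) (r (t (k))))  →  (u (u (r (q)) (r (w (r (q))))) (r (t (k))))

normal form = (u (u (r (q)) (r (w (r (q))))) (r (t (k))))


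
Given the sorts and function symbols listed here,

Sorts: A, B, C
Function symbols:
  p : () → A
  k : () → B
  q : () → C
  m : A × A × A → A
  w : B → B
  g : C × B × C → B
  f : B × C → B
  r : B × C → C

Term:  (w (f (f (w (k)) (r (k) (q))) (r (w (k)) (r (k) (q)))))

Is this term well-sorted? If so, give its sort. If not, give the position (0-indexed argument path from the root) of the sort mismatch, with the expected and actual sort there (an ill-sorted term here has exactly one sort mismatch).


well-sorted; sort = B

        (k) : B
      (w (k)) : B
        (k) : B
        (q) : C
      (r (k) (q)) : C
    (f (w (k)) (r (k) (q))) : B
        (k) : B
      (w (k)) : B
        (k) : B
        (q) : C
      (r (k) (q)) : C
    (r (w (k)) (r (k) (q))) : C
  (f (f (w (k)) (r (k) (q))) (r (w (k)) (r (k) (q)))) : B
(w (f (f (w (k)) (r (k) (q))) (r (w (k)) (r (k) (q))))) : B


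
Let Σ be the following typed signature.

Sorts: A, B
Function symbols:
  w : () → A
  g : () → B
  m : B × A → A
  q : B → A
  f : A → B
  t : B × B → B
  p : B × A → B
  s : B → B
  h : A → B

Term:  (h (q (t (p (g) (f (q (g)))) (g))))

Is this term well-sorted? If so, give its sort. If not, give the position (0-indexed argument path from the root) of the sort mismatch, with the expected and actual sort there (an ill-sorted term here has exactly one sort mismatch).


        (g) : B
            (g) : B
          (q (g)) : A
        (f (q (g))) : B
      (p (g) (f (q (g)))) : ✗ arg 1 at [0, 0, 0, 1] has sort B, expected A
      (g) : B

ill-sorted at position [0, 0, 0, 1]: expected A, got B


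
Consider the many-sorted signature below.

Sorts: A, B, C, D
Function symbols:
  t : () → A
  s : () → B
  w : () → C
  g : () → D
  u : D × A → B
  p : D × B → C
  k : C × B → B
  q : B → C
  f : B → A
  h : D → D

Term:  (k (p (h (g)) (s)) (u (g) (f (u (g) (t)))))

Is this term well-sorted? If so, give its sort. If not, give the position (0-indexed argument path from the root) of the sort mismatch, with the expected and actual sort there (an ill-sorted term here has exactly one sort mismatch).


well-sorted; sort = B

      (g) : D
    (h (g)) : D
    (s) : B
  (p (h (g)) (s)) : C
    (g) : D
        (g) : D
        (t) : A
      (u (g) (t)) : B
    (f (u (g) (t))) : A
  (u (g) (f (u (g) (t)))) : B
(k (p (h (g)) (s)) (u (g) (f (u (g) (t))))) : B


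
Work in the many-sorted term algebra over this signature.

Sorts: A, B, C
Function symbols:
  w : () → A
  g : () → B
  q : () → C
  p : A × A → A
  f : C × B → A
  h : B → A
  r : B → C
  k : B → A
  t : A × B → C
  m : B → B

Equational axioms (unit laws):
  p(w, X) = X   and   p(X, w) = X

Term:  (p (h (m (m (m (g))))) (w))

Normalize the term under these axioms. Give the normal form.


normal form = (h (m (m (m (g)))))

1. (p (h (m (m (m (g))))) (w))  →  (h (m (m (m (g)))))


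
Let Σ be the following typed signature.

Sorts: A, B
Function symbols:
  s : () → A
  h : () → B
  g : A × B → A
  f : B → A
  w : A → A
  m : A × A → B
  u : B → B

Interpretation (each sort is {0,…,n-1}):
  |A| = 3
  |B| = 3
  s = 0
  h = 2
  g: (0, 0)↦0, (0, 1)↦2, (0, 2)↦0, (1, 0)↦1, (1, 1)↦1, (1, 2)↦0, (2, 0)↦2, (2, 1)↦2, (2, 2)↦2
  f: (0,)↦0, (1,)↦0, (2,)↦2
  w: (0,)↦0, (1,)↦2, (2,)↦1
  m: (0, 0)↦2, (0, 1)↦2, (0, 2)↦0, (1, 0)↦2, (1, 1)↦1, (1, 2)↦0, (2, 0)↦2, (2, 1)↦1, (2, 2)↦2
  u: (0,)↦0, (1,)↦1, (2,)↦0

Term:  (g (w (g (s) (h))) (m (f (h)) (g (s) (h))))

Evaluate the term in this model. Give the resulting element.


value = 0

  s = 0
  h = 2
  (g (s) (h)) = g(0, 2) = 0
  (w (g (s) (h))) = w(0,) = 0
  h = 2
  (f (h)) = f(2,) = 2
  s = 0
  h = 2
  (g (s) (h)) = g(0, 2) = 0
  (m (f (h)) (g (s) (h))) = m(2, 0) = 2
  (g (w (g (s) (h))) (m (f (h)) (g (s) (h)))) = g(0, 2) = 0


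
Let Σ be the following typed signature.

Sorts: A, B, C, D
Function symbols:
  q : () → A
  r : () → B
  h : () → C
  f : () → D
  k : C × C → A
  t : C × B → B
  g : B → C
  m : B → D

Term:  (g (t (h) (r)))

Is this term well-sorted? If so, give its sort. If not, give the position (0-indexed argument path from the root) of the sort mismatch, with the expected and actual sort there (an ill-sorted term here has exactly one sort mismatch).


well-sorted; sort = C

    (h) : C
    (r) : B
  (t (h) (r)) : B
(g (t (h) (r))) : C


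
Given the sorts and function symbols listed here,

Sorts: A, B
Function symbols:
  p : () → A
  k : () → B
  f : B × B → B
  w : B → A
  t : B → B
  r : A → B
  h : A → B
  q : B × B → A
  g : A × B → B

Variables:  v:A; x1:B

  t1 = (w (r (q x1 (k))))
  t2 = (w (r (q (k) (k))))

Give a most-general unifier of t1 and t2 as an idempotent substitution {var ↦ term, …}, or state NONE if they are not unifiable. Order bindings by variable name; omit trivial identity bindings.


{x1 ↦ (k)}


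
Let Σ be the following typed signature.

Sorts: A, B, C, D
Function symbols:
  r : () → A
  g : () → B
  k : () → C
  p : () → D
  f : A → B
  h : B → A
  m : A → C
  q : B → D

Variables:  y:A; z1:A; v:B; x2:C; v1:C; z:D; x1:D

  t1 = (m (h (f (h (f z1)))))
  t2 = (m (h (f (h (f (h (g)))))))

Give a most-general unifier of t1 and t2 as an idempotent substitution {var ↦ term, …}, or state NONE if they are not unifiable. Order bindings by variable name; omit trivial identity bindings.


{z1 ↦ (h (g))}


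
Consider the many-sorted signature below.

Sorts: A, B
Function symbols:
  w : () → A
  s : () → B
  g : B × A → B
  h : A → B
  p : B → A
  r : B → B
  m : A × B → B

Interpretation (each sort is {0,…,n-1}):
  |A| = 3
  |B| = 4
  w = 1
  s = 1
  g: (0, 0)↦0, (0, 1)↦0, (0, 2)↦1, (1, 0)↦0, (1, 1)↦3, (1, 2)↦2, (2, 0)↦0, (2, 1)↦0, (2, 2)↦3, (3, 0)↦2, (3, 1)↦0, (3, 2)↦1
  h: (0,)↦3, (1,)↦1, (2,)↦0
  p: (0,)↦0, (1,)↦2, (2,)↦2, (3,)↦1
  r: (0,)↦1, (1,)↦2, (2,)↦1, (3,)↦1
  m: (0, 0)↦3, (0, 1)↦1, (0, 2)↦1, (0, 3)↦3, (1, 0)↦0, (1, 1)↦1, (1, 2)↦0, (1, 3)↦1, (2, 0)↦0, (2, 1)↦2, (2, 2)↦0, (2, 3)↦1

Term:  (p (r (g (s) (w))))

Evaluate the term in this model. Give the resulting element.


value = 2

  s = 1
  w = 1
  (g (s) (w)) = g(1, 1) = 3
  (r (g (s) (w))) = r(3,) = 1
  (p (r (g (s) (w)))) = p(1,) = 2


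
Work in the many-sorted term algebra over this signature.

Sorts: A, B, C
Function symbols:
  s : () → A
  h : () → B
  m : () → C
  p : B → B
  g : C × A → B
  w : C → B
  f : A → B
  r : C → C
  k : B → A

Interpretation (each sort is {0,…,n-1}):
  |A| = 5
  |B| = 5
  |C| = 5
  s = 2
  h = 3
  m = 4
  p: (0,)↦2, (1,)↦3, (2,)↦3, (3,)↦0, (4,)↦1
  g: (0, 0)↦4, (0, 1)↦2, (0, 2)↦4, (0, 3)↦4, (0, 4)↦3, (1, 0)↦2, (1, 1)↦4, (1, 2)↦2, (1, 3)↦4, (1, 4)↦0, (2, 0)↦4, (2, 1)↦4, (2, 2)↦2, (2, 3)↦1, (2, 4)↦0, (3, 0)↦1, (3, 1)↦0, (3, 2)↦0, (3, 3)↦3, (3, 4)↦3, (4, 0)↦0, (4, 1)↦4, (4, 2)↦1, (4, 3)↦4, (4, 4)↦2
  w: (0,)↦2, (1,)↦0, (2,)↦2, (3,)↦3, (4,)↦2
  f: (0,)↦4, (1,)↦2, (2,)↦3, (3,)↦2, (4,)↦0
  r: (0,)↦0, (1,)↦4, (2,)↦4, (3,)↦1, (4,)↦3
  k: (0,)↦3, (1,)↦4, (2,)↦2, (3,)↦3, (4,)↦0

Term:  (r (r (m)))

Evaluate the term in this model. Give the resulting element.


  m = 4
  (r (m)) = r(4,) = 3
  (r (r (m))) = r(3,) = 1

value = 1


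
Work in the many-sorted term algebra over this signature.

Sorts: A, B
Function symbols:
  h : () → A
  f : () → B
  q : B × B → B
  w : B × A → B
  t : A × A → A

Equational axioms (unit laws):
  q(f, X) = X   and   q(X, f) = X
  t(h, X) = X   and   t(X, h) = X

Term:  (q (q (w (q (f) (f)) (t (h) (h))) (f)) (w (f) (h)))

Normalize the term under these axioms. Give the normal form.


normal form = (q (w (f) (h)) (w (f) (h)))

1. (q (q (w (q (f) (f)) (t (h) (h))) (f)) (w (f) (h)))  →  (q (w (q (f) (f)) (t (h) (h))) (w (f) (h)))
2. (q (w (q (f) (f)) (t (h) (h))) (w (f) (h)))  →  (q (w (f) (t (h) (h))) (w (f) (h)))
3. (q (w (f) (t (h) (h))) (w (f) (h)))  →  (q (w (f) (h)) (w (f) (h)))


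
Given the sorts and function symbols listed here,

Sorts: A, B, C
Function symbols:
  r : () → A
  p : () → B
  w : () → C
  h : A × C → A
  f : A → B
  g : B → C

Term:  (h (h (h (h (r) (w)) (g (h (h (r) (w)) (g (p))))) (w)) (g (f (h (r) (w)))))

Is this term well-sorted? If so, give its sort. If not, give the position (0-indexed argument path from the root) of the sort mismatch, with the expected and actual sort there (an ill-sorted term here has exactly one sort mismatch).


ill-sorted at position [0, 0, 1, 0]: expected B, got A

        (r) : A
        (w) : C
      (h (r) (w)) : A
            (r) : A
            (w) : C
          (h (r) (w)) : A
            (p) : B
          (g (p)) : C
        (h (h (r) (w)) (g (p))) : A
      (g (h (h (r) (w)) (g (p)))) : ✗ arg 0 at [0, 0, 1, 0] has sort A, expected B
    (w) : C
        (r) : A
        (w) : C
      (h (r) (w)) : A
    (f (h (r) (w))) : B
  (g (f (h (r) (w)))) : C


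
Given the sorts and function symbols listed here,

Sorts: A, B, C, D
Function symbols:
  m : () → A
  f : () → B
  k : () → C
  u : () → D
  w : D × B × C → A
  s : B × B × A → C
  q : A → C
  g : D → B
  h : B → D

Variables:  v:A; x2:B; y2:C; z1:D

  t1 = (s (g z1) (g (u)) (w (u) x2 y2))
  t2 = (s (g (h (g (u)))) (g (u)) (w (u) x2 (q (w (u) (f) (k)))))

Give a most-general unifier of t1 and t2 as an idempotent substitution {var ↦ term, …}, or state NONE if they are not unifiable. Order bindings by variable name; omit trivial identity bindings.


{y2 ↦ (q (w (u) (f) (k))), z1 ↦ (h (g (u)))}


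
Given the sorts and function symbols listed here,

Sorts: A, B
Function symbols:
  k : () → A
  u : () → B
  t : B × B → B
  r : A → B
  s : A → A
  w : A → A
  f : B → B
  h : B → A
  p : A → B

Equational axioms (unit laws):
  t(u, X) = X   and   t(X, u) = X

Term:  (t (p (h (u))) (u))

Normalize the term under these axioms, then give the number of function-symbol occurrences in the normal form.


size = 3

1. (t (p (h (u))) (u))  →  (p (h (u)))
normal form: (p (h (u)))


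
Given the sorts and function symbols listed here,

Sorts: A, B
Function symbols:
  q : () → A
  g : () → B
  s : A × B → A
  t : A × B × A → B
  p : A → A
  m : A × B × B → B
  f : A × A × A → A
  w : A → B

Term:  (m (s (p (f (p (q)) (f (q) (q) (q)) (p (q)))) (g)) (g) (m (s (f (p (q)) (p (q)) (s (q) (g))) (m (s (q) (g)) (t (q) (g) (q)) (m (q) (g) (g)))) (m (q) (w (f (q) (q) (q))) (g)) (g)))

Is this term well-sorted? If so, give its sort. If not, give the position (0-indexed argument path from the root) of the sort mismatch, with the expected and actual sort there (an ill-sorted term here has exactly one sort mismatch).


well-sorted; sort = B

          (q) : A
        (p (q)) : A
          (q) : A
          (q) : A
          (q) : A
        (f (q) (q) (q)) : A
          (q) : A
        (p (q)) : A
      (f (p (q)) (f (q) (q) (q)) (p (q))) : A
    (p (f (p (q)) (f (q) (q) (q)) (p (q)))) : A
    (g) : B
  (s (p (f (p (q)) (f (q) (q) (q)) (p (q)))) (g)) : A
  (g) : B
          (q) : A
        (p (q)) : A
          (q) : A
        (p (q)) : A
          (q) : A
          (g) : B
        (s (q) (g)) : A
      (f (p (q)) (p (q)) (s (q) (g))) : A
          (q) : A
          (g) : B
        (s (q) (g)) : A
          (q) : A
          (g) : B
          (q) : A
        (t (q) (g) (q)) : B
          (q) : A
          (g) : B
          (g) : B
        (m (q) (g) (g)) : B
      (m (s (q) (g)) (t (q) (g) (q)) (m (q) (g) (g))) : B
    (s (f (p (q)) (p (q)) (s (q) (g))) (m (s (q) (g)) (t (q) (g) (q)) (m (q) (g) (g)))) : A
      (q) : A
          (q) : A
          (q) : A
          (q) : A
        (f (q) (q) (q)) : A
      (w (f (q) (q) (q))) : B
      (g) : B
    (m (q) (w (f (q) (q) (q))) (g)) : B
    (g) : B
  (m (s (f (p (q)) (p (q)) (s (q) (g))) (m (s (q) (g)) (t (q) (g) (q)) (m (q) (g) (g)))) (m (q) (w (f (q) (q) (q))) (g)) (g)) : B
(m (s (p (f (p (q)) (f (q) (q) (q)) (p (q)))) (g)) (g) (m (s (f (p (q)) (p (q)) (s (q) (g))) (m (s (q) (g)) (t (q) (g) (q)) (m (q) (g) (g)))) (m (q) (w (f (q) (q) (q))) (g)) (g))) : B


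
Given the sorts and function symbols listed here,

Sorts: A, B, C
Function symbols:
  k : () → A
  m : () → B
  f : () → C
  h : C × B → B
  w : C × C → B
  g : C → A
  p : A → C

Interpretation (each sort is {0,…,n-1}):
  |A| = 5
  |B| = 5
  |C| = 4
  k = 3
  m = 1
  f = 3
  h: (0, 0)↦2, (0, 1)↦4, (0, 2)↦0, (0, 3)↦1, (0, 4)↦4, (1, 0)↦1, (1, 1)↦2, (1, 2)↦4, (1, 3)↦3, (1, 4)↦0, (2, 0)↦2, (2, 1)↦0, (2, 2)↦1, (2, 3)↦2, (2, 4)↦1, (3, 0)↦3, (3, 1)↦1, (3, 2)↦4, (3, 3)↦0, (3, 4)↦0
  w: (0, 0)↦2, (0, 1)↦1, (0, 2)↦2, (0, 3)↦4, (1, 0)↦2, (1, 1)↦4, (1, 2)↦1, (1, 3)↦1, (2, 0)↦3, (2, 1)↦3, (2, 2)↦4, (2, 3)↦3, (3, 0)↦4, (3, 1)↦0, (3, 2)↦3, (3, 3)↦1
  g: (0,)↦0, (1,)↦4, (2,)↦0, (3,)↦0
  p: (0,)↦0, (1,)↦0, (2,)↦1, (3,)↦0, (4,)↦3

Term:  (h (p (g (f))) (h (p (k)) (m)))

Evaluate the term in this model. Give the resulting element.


  f = 3
  (g (f)) = g(3,) = 0
  (p (g (f))) = p(0,) = 0
  k = 3
  (p (k)) = p(3,) = 0
  m = 1
  (h (p (k)) (m)) = h(0, 1) = 4
  (h (p (g (f))) (h (p (k)) (m))) = h(0, 4) = 4

value = 4


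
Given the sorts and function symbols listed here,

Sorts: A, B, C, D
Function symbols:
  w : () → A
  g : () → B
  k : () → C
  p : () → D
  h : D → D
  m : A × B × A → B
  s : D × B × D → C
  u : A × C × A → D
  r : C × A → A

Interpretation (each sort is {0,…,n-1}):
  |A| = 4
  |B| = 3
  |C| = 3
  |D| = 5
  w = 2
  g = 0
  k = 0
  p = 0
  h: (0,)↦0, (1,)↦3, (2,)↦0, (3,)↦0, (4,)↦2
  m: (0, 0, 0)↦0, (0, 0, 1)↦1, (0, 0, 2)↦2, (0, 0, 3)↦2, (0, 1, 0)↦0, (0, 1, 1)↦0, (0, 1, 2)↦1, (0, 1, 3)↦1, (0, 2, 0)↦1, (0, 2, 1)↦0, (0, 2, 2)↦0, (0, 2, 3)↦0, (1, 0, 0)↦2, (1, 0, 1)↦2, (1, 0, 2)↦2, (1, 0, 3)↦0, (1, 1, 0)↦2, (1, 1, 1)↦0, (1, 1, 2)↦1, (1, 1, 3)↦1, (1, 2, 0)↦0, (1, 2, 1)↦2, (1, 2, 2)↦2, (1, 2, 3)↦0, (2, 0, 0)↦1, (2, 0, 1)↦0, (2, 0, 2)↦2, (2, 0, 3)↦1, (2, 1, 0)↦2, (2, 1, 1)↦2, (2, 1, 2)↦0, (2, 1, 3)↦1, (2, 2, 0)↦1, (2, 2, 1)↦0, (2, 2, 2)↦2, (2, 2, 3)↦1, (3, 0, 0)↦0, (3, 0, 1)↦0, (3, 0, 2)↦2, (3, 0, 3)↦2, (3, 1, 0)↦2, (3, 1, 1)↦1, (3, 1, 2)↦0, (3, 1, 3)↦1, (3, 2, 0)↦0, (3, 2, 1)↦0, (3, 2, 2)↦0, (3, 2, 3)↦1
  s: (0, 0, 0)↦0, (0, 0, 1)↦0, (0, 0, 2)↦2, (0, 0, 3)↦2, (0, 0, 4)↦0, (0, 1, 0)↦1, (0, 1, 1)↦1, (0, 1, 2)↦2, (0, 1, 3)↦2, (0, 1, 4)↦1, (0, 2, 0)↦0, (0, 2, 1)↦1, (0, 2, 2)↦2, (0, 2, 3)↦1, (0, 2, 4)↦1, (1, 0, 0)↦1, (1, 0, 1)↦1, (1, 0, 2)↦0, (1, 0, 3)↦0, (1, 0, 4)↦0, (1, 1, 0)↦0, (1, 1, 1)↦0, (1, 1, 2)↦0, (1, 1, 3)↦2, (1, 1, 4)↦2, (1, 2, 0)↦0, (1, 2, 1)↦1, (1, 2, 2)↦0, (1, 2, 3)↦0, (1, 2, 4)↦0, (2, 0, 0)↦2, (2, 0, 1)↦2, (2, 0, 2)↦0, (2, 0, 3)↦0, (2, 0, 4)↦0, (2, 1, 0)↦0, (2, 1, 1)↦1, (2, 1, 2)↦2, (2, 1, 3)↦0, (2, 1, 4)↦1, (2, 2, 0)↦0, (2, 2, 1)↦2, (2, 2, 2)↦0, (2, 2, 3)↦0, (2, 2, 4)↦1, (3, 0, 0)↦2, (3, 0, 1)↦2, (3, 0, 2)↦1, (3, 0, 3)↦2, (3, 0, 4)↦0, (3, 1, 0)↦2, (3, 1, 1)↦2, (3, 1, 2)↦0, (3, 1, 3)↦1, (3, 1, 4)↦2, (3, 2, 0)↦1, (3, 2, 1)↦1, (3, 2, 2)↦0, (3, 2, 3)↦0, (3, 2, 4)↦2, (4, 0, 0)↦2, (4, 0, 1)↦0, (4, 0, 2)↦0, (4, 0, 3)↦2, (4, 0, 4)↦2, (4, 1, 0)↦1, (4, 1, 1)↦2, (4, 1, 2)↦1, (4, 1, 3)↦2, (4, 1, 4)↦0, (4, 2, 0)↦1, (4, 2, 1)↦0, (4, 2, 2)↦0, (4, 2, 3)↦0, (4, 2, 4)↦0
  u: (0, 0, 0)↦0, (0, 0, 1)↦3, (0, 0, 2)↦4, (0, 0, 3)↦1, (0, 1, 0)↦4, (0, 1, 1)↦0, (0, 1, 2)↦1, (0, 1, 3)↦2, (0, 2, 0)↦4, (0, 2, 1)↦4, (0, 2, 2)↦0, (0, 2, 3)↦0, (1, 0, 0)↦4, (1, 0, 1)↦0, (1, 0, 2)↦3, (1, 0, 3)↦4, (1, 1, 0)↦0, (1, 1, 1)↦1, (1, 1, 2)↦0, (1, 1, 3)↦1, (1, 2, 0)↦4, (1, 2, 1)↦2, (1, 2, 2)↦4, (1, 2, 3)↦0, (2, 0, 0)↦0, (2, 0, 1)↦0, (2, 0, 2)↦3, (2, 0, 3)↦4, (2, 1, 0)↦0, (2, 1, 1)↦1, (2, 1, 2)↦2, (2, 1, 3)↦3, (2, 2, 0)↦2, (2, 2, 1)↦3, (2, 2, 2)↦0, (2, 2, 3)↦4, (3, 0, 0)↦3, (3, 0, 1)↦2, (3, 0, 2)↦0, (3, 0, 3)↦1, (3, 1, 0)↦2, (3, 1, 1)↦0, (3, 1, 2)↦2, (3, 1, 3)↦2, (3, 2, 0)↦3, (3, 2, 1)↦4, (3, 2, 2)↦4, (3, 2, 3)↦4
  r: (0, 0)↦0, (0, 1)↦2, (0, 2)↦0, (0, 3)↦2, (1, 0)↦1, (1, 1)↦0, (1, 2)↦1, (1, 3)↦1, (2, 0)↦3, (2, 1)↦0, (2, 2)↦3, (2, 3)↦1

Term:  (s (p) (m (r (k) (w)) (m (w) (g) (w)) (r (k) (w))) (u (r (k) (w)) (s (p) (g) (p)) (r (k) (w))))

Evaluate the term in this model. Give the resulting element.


  p = 0
  k = 0
  w = 2
  (r (k) (w)) = r(0, 2) = 0
  w = 2
  g = 0
  w = 2
  (m (w) (g) (w)) = m(2, 0, 2) = 2
  k = 0
  w = 2
  (r (k) (w)) = r(0, 2) = 0
  (m (r (k) (w)) (m (w) (g) (w)) (r (k) (w))) = m(0, 2, 0) = 1
  k = 0
  w = 2
  (r (k) (w)) = r(0, 2) = 0
  p = 0
  g = 0
  p = 0
  (s (p) (g) (p)) = s(0, 0, 0) = 0
  k = 0
  w = 2
  (r (k) (w)) = r(0, 2) = 0
  (u (r (k) (w)) (s (p) (g) (p)) (r (k) (w))) = u(0, 0, 0) = 0
  (s (p) (m (r (k) (w)) (m (w) (g) (w)) (r (k) (w))) (u (r (k) (w)) (s (p) (g) (p)) (r (k) (w)))) = s(0, 1, 0) = 1

value = 1
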